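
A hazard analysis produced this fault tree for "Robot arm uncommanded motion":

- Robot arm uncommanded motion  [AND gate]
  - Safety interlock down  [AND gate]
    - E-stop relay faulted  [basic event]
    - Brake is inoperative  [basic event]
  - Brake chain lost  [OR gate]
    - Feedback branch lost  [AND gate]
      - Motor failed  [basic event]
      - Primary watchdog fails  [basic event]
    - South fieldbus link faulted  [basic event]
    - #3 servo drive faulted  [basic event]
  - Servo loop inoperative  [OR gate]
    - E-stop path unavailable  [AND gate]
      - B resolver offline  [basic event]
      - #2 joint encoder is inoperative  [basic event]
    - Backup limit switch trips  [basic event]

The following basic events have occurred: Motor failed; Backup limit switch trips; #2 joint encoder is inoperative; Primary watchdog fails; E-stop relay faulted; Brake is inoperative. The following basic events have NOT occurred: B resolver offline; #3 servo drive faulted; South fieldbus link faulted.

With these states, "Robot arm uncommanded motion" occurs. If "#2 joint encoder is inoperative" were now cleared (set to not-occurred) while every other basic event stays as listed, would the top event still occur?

Counterfactual: set "#2 joint encoder is inoperative" to not occurred.
Safety interlock down [AND]: E-stop relay faulted=occurs, Brake is inoperative=occurs → all inputs occur → occurs.
Feedback branch lost [AND]: Motor failed=occurs, Primary watchdog fails=occurs → all inputs occur → occurs.
Brake chain lost [OR]: Feedback branch lost=occurs, South fieldbus link faulted=not, #3 servo drive faulted=not → at least one input occurs → occurs.
E-stop path unavailable [AND]: B resolver offline=not, #2 joint encoder is inoperative=not → not all inputs occur → does not occur.
Servo loop inoperative [OR]: E-stop path unavailable=not, Backup limit switch trips=occurs → at least one input occurs → occurs.
Robot arm uncommanded motion [AND]: Safety interlock down=occurs, Brake chain lost=occurs, Servo loop inoperative=occurs → all inputs occur → occurs.

Yes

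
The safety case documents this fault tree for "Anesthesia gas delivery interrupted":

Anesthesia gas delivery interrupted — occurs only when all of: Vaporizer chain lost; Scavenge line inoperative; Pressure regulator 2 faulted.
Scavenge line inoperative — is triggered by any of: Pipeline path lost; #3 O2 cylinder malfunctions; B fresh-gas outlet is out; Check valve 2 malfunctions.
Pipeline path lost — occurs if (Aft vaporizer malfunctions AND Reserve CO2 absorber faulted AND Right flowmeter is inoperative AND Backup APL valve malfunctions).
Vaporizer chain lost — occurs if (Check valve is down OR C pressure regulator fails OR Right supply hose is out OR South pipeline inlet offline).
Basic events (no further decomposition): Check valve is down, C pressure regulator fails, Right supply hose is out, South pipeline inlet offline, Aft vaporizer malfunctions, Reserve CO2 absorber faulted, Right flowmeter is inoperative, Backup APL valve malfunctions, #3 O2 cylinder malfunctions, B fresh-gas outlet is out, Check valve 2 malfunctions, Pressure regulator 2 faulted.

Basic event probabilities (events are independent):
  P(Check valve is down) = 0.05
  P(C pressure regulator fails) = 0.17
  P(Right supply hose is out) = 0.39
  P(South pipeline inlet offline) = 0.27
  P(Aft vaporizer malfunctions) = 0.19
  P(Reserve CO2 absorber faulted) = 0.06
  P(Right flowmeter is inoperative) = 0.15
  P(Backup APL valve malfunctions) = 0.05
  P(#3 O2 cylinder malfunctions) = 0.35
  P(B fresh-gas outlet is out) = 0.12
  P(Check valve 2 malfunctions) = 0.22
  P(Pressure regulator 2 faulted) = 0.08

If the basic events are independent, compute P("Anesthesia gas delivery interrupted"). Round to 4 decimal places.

P(Vaporizer chain lost) [OR] = 1 − (1−0.05) × (1−0.17) × (1−0.39) × (1−0.27) = 0.648881
P(Pipeline path lost) [AND] = 0.19 × 0.06 × 0.15 × 0.05 = 0.000086
P(Scavenge line inoperative) [OR] = 1 − (1−0.000086) × (1−0.35) × (1−0.12) × (1−0.22) = 0.553878
P(Anesthesia gas delivery interrupted) [AND] = 0.648881 × 0.553878 × 0.08 = 0.028752
Rounded to 4 decimal places: P(Anesthesia gas delivery interrupted) ≈ 0.0288.

0.0288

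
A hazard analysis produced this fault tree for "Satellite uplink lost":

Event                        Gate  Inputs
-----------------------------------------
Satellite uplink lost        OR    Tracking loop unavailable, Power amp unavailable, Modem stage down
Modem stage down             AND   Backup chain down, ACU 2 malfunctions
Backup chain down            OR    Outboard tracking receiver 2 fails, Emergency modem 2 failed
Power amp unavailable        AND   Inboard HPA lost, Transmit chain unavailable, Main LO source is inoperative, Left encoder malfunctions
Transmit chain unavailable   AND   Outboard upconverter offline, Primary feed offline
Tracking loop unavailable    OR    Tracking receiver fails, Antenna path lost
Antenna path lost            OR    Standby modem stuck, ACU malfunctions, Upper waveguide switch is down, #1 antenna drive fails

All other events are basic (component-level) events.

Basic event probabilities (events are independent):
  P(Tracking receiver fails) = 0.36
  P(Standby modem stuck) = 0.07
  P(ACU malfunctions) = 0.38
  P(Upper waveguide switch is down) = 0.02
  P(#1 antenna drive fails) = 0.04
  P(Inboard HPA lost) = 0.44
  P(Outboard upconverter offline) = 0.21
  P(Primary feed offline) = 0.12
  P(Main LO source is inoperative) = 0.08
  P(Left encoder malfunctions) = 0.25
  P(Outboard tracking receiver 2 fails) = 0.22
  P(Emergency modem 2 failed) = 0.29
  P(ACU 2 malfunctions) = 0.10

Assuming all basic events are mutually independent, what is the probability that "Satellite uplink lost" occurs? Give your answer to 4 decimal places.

0.6684

P(Antenna path lost) [OR] = 1 − (1−0.07) × (1−0.38) × (1−0.02) × (1−0.04) = 0.457535
P(Tracking loop unavailable) [OR] = 1 − (1−0.36) × (1−0.457535) = 0.652822
P(Transmit chain unavailable) [AND] = 0.21 × 0.12 = 0.025200
P(Power amp unavailable) [AND] = 0.44 × 0.025200 × 0.08 × 0.25 = 0.000222
P(Backup chain down) [OR] = 1 − (1−0.22) × (1−0.29) = 0.446200
P(Modem stage down) [AND] = 0.446200 × 0.10 = 0.044620
P(Satellite uplink lost) [OR] = 1 − (1−0.652822) × (1−0.000222) × (1−0.044620) = 0.668387
Rounded to 4 decimal places: P(Satellite uplink lost) ≈ 0.6684.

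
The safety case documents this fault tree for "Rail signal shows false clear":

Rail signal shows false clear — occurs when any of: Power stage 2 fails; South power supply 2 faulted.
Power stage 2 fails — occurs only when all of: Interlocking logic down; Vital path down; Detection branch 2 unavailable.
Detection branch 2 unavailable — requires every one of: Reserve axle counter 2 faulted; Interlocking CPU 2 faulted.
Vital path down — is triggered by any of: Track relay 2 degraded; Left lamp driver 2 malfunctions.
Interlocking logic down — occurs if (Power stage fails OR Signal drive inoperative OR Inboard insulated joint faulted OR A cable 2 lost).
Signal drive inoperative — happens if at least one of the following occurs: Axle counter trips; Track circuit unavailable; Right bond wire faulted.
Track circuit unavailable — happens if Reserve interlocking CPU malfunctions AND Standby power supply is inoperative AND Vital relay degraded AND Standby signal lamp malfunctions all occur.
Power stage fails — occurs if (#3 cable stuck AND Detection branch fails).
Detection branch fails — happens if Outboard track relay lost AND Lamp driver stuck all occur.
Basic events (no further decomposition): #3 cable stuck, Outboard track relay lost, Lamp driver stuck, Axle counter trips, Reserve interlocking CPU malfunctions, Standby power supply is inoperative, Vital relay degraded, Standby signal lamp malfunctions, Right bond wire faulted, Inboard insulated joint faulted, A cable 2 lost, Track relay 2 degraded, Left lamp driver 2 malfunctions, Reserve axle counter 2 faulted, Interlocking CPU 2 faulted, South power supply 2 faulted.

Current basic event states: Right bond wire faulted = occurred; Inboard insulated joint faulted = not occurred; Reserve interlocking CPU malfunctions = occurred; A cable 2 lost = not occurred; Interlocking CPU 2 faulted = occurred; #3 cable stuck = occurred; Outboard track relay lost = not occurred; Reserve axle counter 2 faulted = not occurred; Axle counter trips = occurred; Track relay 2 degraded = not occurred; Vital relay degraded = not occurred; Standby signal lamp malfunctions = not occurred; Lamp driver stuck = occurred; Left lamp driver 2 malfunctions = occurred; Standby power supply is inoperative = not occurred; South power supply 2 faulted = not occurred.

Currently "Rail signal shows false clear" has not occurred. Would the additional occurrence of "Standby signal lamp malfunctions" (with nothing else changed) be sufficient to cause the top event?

Counterfactual: set "Standby signal lamp malfunctions" to occurred.
Detection branch fails [AND]: Outboard track relay lost=not, Lamp driver stuck=occurs → not all inputs occur → does not occur.
Power stage fails [AND]: #3 cable stuck=occurs, Detection branch fails=not → not all inputs occur → does not occur.
Track circuit unavailable [AND]: Reserve interlocking CPU malfunctions=occurs, Standby power supply is inoperative=not, Vital relay degraded=not, Standby signal lamp malfunctions=occurs → not all inputs occur → does not occur.
Signal drive inoperative [OR]: Axle counter trips=occurs, Track circuit unavailable=not, Right bond wire faulted=occurs → at least one input occurs → occurs.
Interlocking logic down [OR]: Power stage fails=not, Signal drive inoperative=occurs, Inboard insulated joint faulted=not, A cable 2 lost=not → at least one input occurs → occurs.
Vital path down [OR]: Track relay 2 degraded=not, Left lamp driver 2 malfunctions=occurs → at least one input occurs → occurs.
Detection branch 2 unavailable [AND]: Reserve axle counter 2 faulted=not, Interlocking CPU 2 faulted=occurs → not all inputs occur → does not occur.
Power stage 2 fails [AND]: Interlocking logic down=occurs, Vital path down=occurs, Detection branch 2 unavailable=not → not all inputs occur → does not occur.
Rail signal shows false clear [OR]: Power stage 2 fails=not, South power supply 2 faulted=not → no input occurs → does not occur.

No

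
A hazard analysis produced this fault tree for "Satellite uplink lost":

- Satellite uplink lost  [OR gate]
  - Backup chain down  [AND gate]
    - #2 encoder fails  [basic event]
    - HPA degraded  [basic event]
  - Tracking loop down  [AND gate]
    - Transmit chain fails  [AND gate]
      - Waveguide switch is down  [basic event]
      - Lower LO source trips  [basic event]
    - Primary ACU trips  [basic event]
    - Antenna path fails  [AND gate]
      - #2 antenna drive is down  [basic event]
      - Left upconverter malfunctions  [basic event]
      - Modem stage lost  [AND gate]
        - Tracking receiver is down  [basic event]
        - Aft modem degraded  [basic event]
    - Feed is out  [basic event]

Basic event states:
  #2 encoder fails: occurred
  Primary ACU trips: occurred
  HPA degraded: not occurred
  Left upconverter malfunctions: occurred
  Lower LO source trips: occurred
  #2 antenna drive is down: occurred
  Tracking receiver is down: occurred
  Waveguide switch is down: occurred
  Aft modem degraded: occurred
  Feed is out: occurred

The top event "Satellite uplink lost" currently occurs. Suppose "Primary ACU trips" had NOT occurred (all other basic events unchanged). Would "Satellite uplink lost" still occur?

No

Counterfactual: set "Primary ACU trips" to not occurred.
Backup chain down [AND]: #2 encoder fails=occurs, HPA degraded=not → not all inputs occur → does not occur.
Transmit chain fails [AND]: Waveguide switch is down=occurs, Lower LO source trips=occurs → all inputs occur → occurs.
Modem stage lost [AND]: Tracking receiver is down=occurs, Aft modem degraded=occurs → all inputs occur → occurs.
Antenna path fails [AND]: #2 antenna drive is down=occurs, Left upconverter malfunctions=occurs, Modem stage lost=occurs → all inputs occur → occurs.
Tracking loop down [AND]: Transmit chain fails=occurs, Primary ACU trips=not, Antenna path fails=occurs, Feed is out=occurs → not all inputs occur → does not occur.
Satellite uplink lost [OR]: Backup chain down=not, Tracking loop down=not → no input occurs → does not occur.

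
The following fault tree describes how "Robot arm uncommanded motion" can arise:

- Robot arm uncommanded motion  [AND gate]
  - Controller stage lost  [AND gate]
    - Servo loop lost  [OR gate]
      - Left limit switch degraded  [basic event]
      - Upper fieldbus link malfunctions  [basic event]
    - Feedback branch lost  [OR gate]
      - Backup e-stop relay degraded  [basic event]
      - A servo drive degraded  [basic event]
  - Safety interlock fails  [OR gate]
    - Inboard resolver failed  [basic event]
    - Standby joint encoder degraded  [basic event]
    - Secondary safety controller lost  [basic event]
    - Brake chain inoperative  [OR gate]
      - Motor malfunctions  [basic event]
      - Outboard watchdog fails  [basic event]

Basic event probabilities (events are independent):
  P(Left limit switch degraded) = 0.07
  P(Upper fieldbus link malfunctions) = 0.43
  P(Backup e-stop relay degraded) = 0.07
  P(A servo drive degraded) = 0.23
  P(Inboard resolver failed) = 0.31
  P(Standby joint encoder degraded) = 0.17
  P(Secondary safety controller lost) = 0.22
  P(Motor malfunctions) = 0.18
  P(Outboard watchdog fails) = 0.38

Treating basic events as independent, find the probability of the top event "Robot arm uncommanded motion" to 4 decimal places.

P(Servo loop lost) [OR] = 1 − (1−0.07) × (1−0.43) = 0.469900
P(Feedback branch lost) [OR] = 1 − (1−0.07) × (1−0.23) = 0.283900
P(Controller stage lost) [AND] = 0.469900 × 0.283900 = 0.133405
P(Brake chain inoperative) [OR] = 1 − (1−0.18) × (1−0.38) = 0.491600
P(Safety interlock fails) [OR] = 1 − (1−0.31) × (1−0.17) × (1−0.22) × (1−0.491600) = 0.772895
P(Robot arm uncommanded motion) [AND] = 0.133405 × 0.772895 = 0.103108
Rounded to 4 decimal places: P(Robot arm uncommanded motion) ≈ 0.1031.

0.1031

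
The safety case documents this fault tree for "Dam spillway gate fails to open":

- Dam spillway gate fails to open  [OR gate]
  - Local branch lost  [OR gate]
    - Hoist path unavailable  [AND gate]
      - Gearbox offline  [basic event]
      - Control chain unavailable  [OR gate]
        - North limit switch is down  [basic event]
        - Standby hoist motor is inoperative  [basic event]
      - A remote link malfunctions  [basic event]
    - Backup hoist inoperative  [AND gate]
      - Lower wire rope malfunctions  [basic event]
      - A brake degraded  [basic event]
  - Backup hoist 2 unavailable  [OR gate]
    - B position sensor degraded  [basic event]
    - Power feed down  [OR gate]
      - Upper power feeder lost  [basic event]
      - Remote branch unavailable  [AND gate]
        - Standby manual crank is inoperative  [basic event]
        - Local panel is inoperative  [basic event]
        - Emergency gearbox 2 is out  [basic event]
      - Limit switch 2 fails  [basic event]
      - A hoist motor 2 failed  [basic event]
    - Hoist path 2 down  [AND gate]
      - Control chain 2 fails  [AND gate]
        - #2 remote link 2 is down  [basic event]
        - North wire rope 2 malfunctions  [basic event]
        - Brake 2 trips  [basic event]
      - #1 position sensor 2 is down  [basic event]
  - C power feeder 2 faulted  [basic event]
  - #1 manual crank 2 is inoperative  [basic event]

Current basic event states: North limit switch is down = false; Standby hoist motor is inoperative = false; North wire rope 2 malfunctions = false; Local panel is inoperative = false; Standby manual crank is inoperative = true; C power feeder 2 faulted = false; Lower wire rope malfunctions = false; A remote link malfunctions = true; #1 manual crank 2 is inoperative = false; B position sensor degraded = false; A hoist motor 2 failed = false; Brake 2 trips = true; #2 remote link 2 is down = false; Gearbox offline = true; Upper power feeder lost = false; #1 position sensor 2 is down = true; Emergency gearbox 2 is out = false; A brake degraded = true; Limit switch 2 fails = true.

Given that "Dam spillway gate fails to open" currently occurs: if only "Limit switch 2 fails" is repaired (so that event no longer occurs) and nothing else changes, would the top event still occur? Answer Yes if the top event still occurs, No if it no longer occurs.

Counterfactual: set "Limit switch 2 fails" to not occurred.
Control chain unavailable [OR]: North limit switch is down=not, Standby hoist motor is inoperative=not → no input occurs → does not occur.
Hoist path unavailable [AND]: Gearbox offline=occurs, Control chain unavailable=not, A remote link malfunctions=occurs → not all inputs occur → does not occur.
Backup hoist inoperative [AND]: Lower wire rope malfunctions=not, A brake degraded=occurs → not all inputs occur → does not occur.
Local branch lost [OR]: Hoist path unavailable=not, Backup hoist inoperative=not → no input occurs → does not occur.
Remote branch unavailable [AND]: Standby manual crank is inoperative=occurs, Local panel is inoperative=not, Emergency gearbox 2 is out=not → not all inputs occur → does not occur.
Power feed down [OR]: Upper power feeder lost=not, Remote branch unavailable=not, Limit switch 2 fails=not, A hoist motor 2 failed=not → no input occurs → does not occur.
Control chain 2 fails [AND]: #2 remote link 2 is down=not, North wire rope 2 malfunctions=not, Brake 2 trips=occurs → not all inputs occur → does not occur.
Hoist path 2 down [AND]: Control chain 2 fails=not, #1 position sensor 2 is down=occurs → not all inputs occur → does not occur.
Backup hoist 2 unavailable [OR]: B position sensor degraded=not, Power feed down=not, Hoist path 2 down=not → no input occurs → does not occur.
Dam spillway gate fails to open [OR]: Local branch lost=not, Backup hoist 2 unavailable=not, C power feeder 2 faulted=not, #1 manual crank 2 is inoperative=not → no input occurs → does not occur.

No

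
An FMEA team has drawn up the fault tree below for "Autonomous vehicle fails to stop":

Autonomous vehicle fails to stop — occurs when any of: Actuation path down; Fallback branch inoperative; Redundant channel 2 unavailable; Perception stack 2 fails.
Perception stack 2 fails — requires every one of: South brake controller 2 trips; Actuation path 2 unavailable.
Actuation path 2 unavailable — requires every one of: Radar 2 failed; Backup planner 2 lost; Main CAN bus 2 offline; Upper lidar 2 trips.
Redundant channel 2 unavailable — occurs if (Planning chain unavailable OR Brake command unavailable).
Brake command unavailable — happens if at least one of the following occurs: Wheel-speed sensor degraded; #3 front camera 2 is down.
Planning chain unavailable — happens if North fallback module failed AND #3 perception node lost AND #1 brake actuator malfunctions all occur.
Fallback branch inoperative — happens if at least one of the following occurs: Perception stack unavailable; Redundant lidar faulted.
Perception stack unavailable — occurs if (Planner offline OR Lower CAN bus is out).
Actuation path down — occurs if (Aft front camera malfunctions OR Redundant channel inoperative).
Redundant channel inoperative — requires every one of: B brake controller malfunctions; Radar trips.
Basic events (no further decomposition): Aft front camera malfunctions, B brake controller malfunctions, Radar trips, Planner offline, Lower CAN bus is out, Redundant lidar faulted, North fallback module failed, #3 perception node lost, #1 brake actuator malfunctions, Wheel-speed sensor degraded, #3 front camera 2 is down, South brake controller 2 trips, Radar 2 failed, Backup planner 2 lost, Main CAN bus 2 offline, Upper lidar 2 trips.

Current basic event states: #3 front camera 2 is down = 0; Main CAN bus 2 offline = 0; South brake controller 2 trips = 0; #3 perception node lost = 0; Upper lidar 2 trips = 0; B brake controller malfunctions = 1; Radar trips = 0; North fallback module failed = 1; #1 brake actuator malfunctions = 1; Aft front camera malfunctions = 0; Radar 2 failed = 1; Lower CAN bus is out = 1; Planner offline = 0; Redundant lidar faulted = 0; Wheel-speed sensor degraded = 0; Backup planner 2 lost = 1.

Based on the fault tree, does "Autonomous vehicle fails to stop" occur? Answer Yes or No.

Redundant channel inoperative [AND]: B brake controller malfunctions=occurs, Radar trips=not → not all inputs occur → does not occur.
Actuation path down [OR]: Aft front camera malfunctions=not, Redundant channel inoperative=not → no input occurs → does not occur.
Perception stack unavailable [OR]: Planner offline=not, Lower CAN bus is out=occurs → at least one input occurs → occurs.
Fallback branch inoperative [OR]: Perception stack unavailable=occurs, Redundant lidar faulted=not → at least one input occurs → occurs.
Planning chain unavailable [AND]: North fallback module failed=occurs, #3 perception node lost=not, #1 brake actuator malfunctions=occurs → not all inputs occur → does not occur.
Brake command unavailable [OR]: Wheel-speed sensor degraded=not, #3 front camera 2 is down=not → no input occurs → does not occur.
Redundant channel 2 unavailable [OR]: Planning chain unavailable=not, Brake command unavailable=not → no input occurs → does not occur.
Actuation path 2 unavailable [AND]: Radar 2 failed=occurs, Backup planner 2 lost=occurs, Main CAN bus 2 offline=not, Upper lidar 2 trips=not → not all inputs occur → does not occur.
Perception stack 2 fails [AND]: South brake controller 2 trips=not, Actuation path 2 unavailable=not → not all inputs occur → does not occur.
Autonomous vehicle fails to stop [OR]: Actuation path down=not, Fallback branch inoperative=occurs, Redundant channel 2 unavailable=not, Perception stack 2 fails=not → at least one input occurs → occurs.

Yes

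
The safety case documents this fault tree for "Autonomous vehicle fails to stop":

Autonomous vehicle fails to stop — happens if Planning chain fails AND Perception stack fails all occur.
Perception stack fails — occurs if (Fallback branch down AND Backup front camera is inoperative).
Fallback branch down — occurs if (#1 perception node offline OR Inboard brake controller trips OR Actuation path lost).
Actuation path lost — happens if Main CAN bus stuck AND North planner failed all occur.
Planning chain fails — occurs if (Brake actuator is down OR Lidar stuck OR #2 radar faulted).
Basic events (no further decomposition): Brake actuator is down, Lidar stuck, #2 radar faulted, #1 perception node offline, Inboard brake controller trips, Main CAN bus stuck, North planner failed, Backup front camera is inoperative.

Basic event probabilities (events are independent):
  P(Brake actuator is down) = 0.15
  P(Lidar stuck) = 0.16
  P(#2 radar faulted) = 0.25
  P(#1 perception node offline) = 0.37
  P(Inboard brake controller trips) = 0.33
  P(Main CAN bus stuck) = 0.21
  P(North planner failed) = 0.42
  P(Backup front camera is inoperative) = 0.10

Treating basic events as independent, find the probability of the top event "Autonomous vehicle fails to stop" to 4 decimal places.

P(Planning chain fails) [OR] = 1 − (1−0.15) × (1−0.16) × (1−0.25) = 0.464500
P(Actuation path lost) [AND] = 0.21 × 0.42 = 0.088200
P(Fallback branch down) [OR] = 1 − (1−0.37) × (1−0.33) × (1−0.088200) = 0.615129
P(Perception stack fails) [AND] = 0.615129 × 0.10 = 0.061513
P(Autonomous vehicle fails to stop) [AND] = 0.464500 × 0.061513 = 0.028573
Rounded to 4 decimal places: P(Autonomous vehicle fails to stop) ≈ 0.0286.

0.0286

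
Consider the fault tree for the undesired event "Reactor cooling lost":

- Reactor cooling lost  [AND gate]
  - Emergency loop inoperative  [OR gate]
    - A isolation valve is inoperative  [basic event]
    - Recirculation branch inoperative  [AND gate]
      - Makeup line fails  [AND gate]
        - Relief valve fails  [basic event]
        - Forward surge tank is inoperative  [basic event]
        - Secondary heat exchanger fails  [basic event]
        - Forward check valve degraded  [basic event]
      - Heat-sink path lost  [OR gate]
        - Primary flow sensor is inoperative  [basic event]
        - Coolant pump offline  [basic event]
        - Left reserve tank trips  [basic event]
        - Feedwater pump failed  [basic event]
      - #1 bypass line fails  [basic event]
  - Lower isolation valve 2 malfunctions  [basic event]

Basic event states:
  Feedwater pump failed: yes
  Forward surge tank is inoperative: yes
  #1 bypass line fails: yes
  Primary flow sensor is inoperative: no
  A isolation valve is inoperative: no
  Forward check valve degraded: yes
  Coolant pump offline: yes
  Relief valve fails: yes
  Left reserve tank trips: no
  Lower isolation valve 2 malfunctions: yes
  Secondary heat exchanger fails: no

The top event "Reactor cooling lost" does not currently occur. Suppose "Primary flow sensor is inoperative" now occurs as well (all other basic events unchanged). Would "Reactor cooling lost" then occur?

No

Counterfactual: set "Primary flow sensor is inoperative" to occurred.
Makeup line fails [AND]: Relief valve fails=occurs, Forward surge tank is inoperative=occurs, Secondary heat exchanger fails=not, Forward check valve degraded=occurs → not all inputs occur → does not occur.
Heat-sink path lost [OR]: Primary flow sensor is inoperative=occurs, Coolant pump offline=occurs, Left reserve tank trips=not, Feedwater pump failed=occurs → at least one input occurs → occurs.
Recirculation branch inoperative [AND]: Makeup line fails=not, Heat-sink path lost=occurs, #1 bypass line fails=occurs → not all inputs occur → does not occur.
Emergency loop inoperative [OR]: A isolation valve is inoperative=not, Recirculation branch inoperative=not → no input occurs → does not occur.
Reactor cooling lost [AND]: Emergency loop inoperative=not, Lower isolation valve 2 malfunctions=occurs → not all inputs occur → does not occur.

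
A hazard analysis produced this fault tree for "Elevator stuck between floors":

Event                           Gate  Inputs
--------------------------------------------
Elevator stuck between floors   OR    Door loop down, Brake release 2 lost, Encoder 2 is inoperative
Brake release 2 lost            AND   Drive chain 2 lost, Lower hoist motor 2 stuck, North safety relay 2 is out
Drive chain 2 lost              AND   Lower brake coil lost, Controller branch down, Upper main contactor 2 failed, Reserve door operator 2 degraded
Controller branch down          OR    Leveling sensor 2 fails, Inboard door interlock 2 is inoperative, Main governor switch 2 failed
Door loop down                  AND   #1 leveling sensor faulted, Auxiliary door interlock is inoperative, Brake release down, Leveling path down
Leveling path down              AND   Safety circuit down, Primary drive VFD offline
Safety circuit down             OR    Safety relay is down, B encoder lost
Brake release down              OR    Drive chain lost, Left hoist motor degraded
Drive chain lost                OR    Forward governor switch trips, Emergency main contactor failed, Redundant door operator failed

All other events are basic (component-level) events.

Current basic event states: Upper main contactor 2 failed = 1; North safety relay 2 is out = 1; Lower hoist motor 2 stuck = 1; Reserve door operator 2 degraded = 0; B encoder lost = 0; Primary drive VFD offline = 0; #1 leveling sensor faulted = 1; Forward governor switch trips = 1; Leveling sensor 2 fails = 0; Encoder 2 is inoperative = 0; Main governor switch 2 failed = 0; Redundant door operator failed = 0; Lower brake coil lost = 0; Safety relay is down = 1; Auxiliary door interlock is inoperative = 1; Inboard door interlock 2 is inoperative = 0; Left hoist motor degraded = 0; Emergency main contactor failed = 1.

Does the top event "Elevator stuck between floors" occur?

No

Drive chain lost [OR]: Forward governor switch trips=occurs, Emergency main contactor failed=occurs, Redundant door operator failed=not → at least one input occurs → occurs.
Brake release down [OR]: Drive chain lost=occurs, Left hoist motor degraded=not → at least one input occurs → occurs.
Safety circuit down [OR]: Safety relay is down=occurs, B encoder lost=not → at least one input occurs → occurs.
Leveling path down [AND]: Safety circuit down=occurs, Primary drive VFD offline=not → not all inputs occur → does not occur.
Door loop down [AND]: #1 leveling sensor faulted=occurs, Auxiliary door interlock is inoperative=occurs, Brake release down=occurs, Leveling path down=not → not all inputs occur → does not occur.
Controller branch down [OR]: Leveling sensor 2 fails=not, Inboard door interlock 2 is inoperative=not, Main governor switch 2 failed=not → no input occurs → does not occur.
Drive chain 2 lost [AND]: Lower brake coil lost=not, Controller branch down=not, Upper main contactor 2 failed=occurs, Reserve door operator 2 degraded=not → not all inputs occur → does not occur.
Brake release 2 lost [AND]: Drive chain 2 lost=not, Lower hoist motor 2 stuck=occurs, North safety relay 2 is out=occurs → not all inputs occur → does not occur.
Elevator stuck between floors [OR]: Door loop down=not, Brake release 2 lost=not, Encoder 2 is inoperative=not → no input occurs → does not occur.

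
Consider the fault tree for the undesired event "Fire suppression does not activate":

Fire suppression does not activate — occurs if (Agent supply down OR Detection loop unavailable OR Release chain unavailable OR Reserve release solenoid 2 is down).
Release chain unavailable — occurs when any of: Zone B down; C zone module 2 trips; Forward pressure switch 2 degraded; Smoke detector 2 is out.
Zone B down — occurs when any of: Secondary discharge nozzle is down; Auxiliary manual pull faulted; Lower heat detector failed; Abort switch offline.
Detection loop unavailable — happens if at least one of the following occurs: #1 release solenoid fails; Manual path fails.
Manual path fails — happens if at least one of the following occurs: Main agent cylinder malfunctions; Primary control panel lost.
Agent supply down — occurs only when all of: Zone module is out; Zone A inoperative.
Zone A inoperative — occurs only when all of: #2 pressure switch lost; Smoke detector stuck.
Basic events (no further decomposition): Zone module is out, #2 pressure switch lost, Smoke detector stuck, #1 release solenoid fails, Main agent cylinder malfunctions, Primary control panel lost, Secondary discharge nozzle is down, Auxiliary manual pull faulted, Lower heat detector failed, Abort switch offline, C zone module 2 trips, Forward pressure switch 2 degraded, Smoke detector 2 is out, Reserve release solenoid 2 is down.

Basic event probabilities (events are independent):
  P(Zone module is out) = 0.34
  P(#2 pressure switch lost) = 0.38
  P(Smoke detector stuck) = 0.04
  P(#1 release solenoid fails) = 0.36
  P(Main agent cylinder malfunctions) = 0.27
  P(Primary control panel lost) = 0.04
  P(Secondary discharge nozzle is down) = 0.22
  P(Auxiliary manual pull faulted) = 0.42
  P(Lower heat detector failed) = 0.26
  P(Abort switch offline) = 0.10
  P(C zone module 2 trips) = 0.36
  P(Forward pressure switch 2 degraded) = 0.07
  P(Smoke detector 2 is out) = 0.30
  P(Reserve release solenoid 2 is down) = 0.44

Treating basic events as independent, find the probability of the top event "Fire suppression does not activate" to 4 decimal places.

0.9686

P(Zone A inoperative) [AND] = 0.38 × 0.04 = 0.015200
P(Agent supply down) [AND] = 0.34 × 0.015200 = 0.005168
P(Manual path fails) [OR] = 1 − (1−0.27) × (1−0.04) = 0.299200
P(Detection loop unavailable) [OR] = 1 − (1−0.36) × (1−0.299200) = 0.551488
P(Zone B down) [OR] = 1 − (1−0.22) × (1−0.42) × (1−0.26) × (1−0.10) = 0.698702
P(Release chain unavailable) [OR] = 1 − (1−0.698702) × (1−0.36) × (1−0.07) × (1−0.30) = 0.874467
P(Fire suppression does not activate) [OR] = 1 − (1−0.005168) × (1−0.551488) × (1−0.874467) × (1−0.44) = 0.968633
Rounded to 4 decimal places: P(Fire suppression does not activate) ≈ 0.9686.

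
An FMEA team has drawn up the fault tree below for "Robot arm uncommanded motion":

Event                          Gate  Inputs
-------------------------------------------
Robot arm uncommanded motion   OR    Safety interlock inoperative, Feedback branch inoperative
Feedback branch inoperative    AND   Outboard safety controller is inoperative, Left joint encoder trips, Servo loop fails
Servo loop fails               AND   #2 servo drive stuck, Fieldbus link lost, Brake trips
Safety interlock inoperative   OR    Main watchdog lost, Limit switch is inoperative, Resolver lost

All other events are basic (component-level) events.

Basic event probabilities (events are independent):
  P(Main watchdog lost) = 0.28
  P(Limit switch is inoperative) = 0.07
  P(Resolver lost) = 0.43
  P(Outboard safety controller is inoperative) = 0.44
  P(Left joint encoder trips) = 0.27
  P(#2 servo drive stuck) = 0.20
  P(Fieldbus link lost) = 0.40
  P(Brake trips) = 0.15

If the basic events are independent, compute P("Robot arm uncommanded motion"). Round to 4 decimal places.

P(Safety interlock inoperative) [OR] = 1 − (1−0.28) × (1−0.07) × (1−0.43) = 0.618328
P(Servo loop fails) [AND] = 0.20 × 0.40 × 0.15 = 0.012000
P(Feedback branch inoperative) [AND] = 0.44 × 0.27 × 0.012000 = 0.001426
P(Robot arm uncommanded motion) [OR] = 1 − (1−0.618328) × (1−0.001426) = 0.618872
Rounded to 4 decimal places: P(Robot arm uncommanded motion) ≈ 0.6189.

0.6189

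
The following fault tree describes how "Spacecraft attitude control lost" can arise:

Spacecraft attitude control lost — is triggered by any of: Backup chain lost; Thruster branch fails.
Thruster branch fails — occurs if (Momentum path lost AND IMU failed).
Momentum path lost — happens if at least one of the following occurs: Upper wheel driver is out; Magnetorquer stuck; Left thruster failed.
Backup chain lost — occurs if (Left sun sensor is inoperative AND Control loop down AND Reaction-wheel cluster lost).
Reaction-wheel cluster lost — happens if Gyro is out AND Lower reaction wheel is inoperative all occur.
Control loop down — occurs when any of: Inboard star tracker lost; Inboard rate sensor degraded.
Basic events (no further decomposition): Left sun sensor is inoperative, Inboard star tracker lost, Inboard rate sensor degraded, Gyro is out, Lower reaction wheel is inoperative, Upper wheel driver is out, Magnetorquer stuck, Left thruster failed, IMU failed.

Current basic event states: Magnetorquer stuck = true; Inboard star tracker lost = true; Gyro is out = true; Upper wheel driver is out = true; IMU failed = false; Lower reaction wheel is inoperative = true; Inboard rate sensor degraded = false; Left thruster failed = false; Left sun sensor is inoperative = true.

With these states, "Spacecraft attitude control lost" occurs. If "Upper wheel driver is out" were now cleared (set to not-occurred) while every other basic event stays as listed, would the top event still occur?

Yes

Counterfactual: set "Upper wheel driver is out" to not occurred.
Control loop down [OR]: Inboard star tracker lost=occurs, Inboard rate sensor degraded=not → at least one input occurs → occurs.
Reaction-wheel cluster lost [AND]: Gyro is out=occurs, Lower reaction wheel is inoperative=occurs → all inputs occur → occurs.
Backup chain lost [AND]: Left sun sensor is inoperative=occurs, Control loop down=occurs, Reaction-wheel cluster lost=occurs → all inputs occur → occurs.
Momentum path lost [OR]: Upper wheel driver is out=not, Magnetorquer stuck=occurs, Left thruster failed=not → at least one input occurs → occurs.
Thruster branch fails [AND]: Momentum path lost=occurs, IMU failed=not → not all inputs occur → does not occur.
Spacecraft attitude control lost [OR]: Backup chain lost=occurs, Thruster branch fails=not → at least one input occurs → occurs.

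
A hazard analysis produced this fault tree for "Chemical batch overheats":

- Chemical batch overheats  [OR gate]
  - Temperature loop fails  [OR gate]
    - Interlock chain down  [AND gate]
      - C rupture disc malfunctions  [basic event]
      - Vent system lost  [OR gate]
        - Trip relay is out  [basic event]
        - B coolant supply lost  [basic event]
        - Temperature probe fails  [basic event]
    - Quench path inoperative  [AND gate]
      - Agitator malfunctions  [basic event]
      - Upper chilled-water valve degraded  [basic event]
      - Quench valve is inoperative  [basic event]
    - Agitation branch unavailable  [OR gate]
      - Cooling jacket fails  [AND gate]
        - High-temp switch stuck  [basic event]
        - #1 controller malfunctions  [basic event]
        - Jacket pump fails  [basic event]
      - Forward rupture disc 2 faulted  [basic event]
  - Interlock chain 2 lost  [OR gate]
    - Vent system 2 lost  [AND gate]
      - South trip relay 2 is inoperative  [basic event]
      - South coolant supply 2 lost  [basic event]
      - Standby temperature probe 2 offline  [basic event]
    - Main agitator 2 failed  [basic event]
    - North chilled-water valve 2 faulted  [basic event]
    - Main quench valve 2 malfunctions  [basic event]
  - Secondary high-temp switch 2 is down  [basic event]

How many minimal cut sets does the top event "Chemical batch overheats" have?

Vent system lost [OR]: union of children's cut sets → 3 cut set(s).
Interlock chain down [AND]: one cut set from each child combined → 1 × 3 = 3 cut set(s).
Quench path inoperative [AND]: one cut set from each child combined → 1 × 1 × 1 = 1 cut set(s).
Cooling jacket fails [AND]: one cut set from each child combined → 1 × 1 × 1 = 1 cut set(s).
Agitation branch unavailable [OR]: union of children's cut sets → 2 cut set(s).
Temperature loop fails [OR]: union of children's cut sets → 6 cut set(s).
Vent system 2 lost [AND]: one cut set from each child combined → 1 × 1 × 1 = 1 cut set(s).
Interlock chain 2 lost [OR]: union of children's cut sets → 4 cut set(s).
Chemical batch overheats [OR]: union of children's cut sets → 11 cut set(s).

11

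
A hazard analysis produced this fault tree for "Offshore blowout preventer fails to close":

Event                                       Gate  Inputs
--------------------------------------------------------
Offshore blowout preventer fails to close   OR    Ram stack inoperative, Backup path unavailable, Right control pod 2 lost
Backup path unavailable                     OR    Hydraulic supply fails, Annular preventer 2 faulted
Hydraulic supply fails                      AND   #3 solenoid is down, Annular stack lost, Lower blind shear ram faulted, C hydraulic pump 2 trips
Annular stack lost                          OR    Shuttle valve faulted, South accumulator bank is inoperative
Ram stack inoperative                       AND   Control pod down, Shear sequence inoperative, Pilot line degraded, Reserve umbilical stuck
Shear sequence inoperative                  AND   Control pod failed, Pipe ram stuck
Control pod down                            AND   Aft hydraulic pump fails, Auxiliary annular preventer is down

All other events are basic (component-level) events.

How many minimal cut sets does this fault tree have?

Control pod down [AND]: one cut set from each child combined → 1 × 1 = 1 cut set(s).
Shear sequence inoperative [AND]: one cut set from each child combined → 1 × 1 = 1 cut set(s).
Ram stack inoperative [AND]: one cut set from each child combined → 1 × 1 × 1 × 1 = 1 cut set(s).
Annular stack lost [OR]: union of children's cut sets → 2 cut set(s).
Hydraulic supply fails [AND]: one cut set from each child combined → 1 × 2 × 1 × 1 = 2 cut set(s).
Backup path unavailable [OR]: union of children's cut sets → 3 cut set(s).
Offshore blowout preventer fails to close [OR]: union of children's cut sets → 5 cut set(s).
Minimal cut sets: {Aft hydraulic pump fails, Auxiliary annular preventer is down, Control pod failed, Pilot line degraded, Pipe ram stuck, Reserve umbilical stuck}; {#3 solenoid is down, C hydraulic pump 2 trips, Lower blind shear ram faulted, Shuttle valve faulted}; {#3 solenoid is down, C hydraulic pump 2 trips, Lower blind shear ram faulted, South accumulator bank is inoperative}; {Annular preventer 2 faulted}; {Right control pod 2 lost}.

5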